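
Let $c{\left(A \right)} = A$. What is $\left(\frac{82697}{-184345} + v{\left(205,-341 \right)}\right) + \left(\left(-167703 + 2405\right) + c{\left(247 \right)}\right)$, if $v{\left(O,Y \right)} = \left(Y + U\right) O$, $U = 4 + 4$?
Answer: $- \frac{43010720717}{184345} \approx -2.3332 \cdot 10^{5}$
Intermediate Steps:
$U = 8$
$v{\left(O,Y \right)} = O \left(8 + Y\right)$ ($v{\left(O,Y \right)} = \left(Y + 8\right) O = \left(8 + Y\right) O = O \left(8 + Y\right)$)
$\left(\frac{82697}{-184345} + v{\left(205,-341 \right)}\right) + \left(\left(-167703 + 2405\right) + c{\left(247 \right)}\right) = \left(\frac{82697}{-184345} + 205 \left(8 - 341\right)\right) + \left(\left(-167703 + 2405\right) + 247\right) = \left(82697 \left(- \frac{1}{184345}\right) + 205 \left(-333\right)\right) + \left(-165298 + 247\right) = \left(- \frac{82697}{184345} - 68265\right) - 165051 = - \frac{12584394122}{184345} - 165051 = - \frac{43010720717}{184345}$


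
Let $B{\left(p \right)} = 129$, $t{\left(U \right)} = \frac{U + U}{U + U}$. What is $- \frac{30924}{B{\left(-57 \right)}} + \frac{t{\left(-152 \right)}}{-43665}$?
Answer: $- \frac{450098863}{1877595} \approx -239.72$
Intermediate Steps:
$t{\left(U \right)} = 1$ ($t{\left(U \right)} = \frac{2 U}{2 U} = 2 U \frac{1}{2 U} = 1$)
$- \frac{30924}{B{\left(-57 \right)}} + \frac{t{\left(-152 \right)}}{-43665} = - \frac{30924}{129} + 1 \frac{1}{-43665} = \left(-30924\right) \frac{1}{129} + 1 \left(- \frac{1}{43665}\right) = - \frac{10308}{43} - \frac{1}{43665} = - \frac{450098863}{1877595}$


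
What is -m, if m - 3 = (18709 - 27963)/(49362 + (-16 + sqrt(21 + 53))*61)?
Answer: -3287512441/1170464821 - 282247*sqrt(74)/1170464821 ≈ -2.8108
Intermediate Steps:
m = 3 - 9254/(48386 + 61*sqrt(74)) (m = 3 + (18709 - 27963)/(49362 + (-16 + sqrt(21 + 53))*61) = 3 - 9254/(49362 + (-16 + sqrt(74))*61) = 3 - 9254/(49362 + (-976 + 61*sqrt(74))) = 3 - 9254/(48386 + 61*sqrt(74)) ≈ 2.8108)
-m = -(3287512441/1170464821 + 282247*sqrt(74)/1170464821) = -3287512441/1170464821 - 282247*sqrt(74)/1170464821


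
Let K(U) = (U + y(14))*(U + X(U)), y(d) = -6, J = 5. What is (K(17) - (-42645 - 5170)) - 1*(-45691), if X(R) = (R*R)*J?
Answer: 109588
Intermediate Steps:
X(R) = 5*R**2 (X(R) = (R*R)*5 = R**2*5 = 5*R**2)
K(U) = (-6 + U)*(U + 5*U**2) (K(U) = (U - 6)*(U + 5*U**2) = (-6 + U)*(U + 5*U**2))
(K(17) - (-42645 - 5170)) - 1*(-45691) = (17*(-6 - 29*17 + 5*17**2) - (-42645 - 5170)) - 1*(-45691) = (17*(-6 - 493 + 5*289) - 1*(-47815)) + 45691 = (17*(-6 - 493 + 1445) + 47815) + 45691 = (17*946 + 47815) + 45691 = (16082 + 47815) + 45691 = 63897 + 45691 = 109588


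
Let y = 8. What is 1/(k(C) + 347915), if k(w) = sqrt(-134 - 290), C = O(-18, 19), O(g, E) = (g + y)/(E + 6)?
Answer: 347915/121044847649 - 2*I*sqrt(106)/121044847649 ≈ 2.8743e-6 - 1.7011e-10*I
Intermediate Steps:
O(g, E) = (8 + g)/(6 + E) (O(g, E) = (g + 8)/(E + 6) = (8 + g)/(6 + E))
C = -2/5 (C = (8 - 18)/(6 + 19) = -10/25 = (1/25)*(-10) = -2/5 ≈ -0.40000)
k(w) = 2*I*sqrt(106) (k(w) = sqrt(-424) = 2*I*sqrt(106))
1/(k(C) + 347915) = 1/(2*I*sqrt(106) + 347915) = 1/(347915 + 2*I*sqrt(106))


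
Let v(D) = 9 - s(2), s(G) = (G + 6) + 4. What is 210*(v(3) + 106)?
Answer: 21630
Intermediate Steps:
s(G) = 10 + G (s(G) = (6 + G) + 4 = 10 + G)
v(D) = -3 (v(D) = 9 - (10 + 2) = 9 - 1*12 = 9 - 12 = -3)
210*(v(3) + 106) = 210*(-3 + 106) = 210*103 = 21630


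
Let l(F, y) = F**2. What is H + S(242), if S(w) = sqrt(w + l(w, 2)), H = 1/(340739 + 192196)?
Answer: 1/532935 + 99*sqrt(6) ≈ 242.50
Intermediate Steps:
H = 1/532935 ≈ 1.8764e-6
S(w) = sqrt(w + w**2)
H + S(242) = 1/532935 + sqrt(242*(1 + 242)) = 1/532935 + sqrt(242*243) = 1/532935 + sqrt(58806) = 1/532935 + 99*sqrt(6)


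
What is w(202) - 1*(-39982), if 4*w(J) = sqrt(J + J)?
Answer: 39982 + sqrt(101)/2 ≈ 39987.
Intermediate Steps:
w(J) = sqrt(2)*sqrt(J)/4 (w(J) = sqrt(J + J)/4 = sqrt(2*J)/4 = (sqrt(2)*sqrt(J))/4 = sqrt(2)*sqrt(J)/4)
w(202) - 1*(-39982) = sqrt(2)*sqrt(202)/4 - 1*(-39982) = sqrt(101)/2 + 39982 = 39982 + sqrt(101)/2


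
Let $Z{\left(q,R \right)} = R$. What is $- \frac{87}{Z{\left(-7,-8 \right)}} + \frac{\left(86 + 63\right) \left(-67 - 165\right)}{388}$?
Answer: $- \frac{60697}{776} \approx -78.218$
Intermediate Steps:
$- \frac{87}{Z{\left(-7,-8 \right)}} + \frac{\left(86 + 63\right) \left(-67 - 165\right)}{388} = - \frac{87}{-8} + \frac{\left(86 + 63\right) \left(-67 - 165\right)}{388} = \left(-87\right) \left(- \frac{1}{8}\right) + 149 \left(-232\right) \frac{1}{388} = \frac{87}{8} - \frac{8642}{97} = - \frac{60697}{776}$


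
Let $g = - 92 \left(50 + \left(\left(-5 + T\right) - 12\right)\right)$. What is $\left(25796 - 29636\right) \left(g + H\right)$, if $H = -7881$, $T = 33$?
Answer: $53579520$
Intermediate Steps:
$g = -6072$ ($g = - 92 \left(50 + \left(\left(-5 + 33\right) - 12\right)\right) = - 92 \left(50 + \left(28 - 12\right)\right) = - 92 \left(50 + 16\right) = \left(-92\right) 66 = -6072$)
$\left(25796 - 29636\right) \left(g + H\right) = \left(25796 - 29636\right) \left(-6072 - 7881\right) = \left(-3840\right) \left(-13953\right) = 53579520$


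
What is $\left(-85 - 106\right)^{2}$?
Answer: $36481$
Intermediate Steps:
$\left(-85 - 106\right)^{2} = \left(-191\right)^{2} = 36481$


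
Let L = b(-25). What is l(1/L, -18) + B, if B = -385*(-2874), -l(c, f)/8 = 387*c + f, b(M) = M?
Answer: 27668946/25 ≈ 1.1068e+6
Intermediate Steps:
L = -25
l(c, f) = -3096*c - 8*f (l(c, f) = -8*(387*c + f) = -8*(f + 387*c) = -3096*c - 8*f)
B = 1106490
l(1/L, -18) + B = (-3096/(-25) - 8*(-18)) + 1106490 = (-3096*(-1/25) + 144) + 1106490 = (3096/25 + 144) + 1106490 = 6696/25 + 1106490 = 27668946/25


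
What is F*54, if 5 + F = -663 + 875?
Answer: 11178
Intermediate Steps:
F = 207 (F = -5 + (-663 + 875) = -5 + 212 = 207)
F*54 = 207*54 = 11178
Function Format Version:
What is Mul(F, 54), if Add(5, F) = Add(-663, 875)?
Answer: 11178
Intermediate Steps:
F = 207 (F = Add(-5, Add(-663, 875)) = Add(-5, 212) = 207)
Mul(F, 54) = Mul(207, 54) = 11178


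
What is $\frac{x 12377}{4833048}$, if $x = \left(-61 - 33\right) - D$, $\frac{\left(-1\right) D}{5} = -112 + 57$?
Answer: $- \frac{1522371}{1611016} \approx -0.94498$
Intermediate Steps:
$D = 275$ ($D = - 5 \left(-112 + 57\right) = \left(-5\right) \left(-55\right) = 275$)
$x = -369$ ($x = \left(-61 - 33\right) - 275 = -94 - 275 = -369$)
$\frac{x 12377}{4833048} = \frac{\left(-369\right) 12377}{4833048} = \left(-4567113\right) \frac{1}{4833048} = - \frac{1522371}{1611016}$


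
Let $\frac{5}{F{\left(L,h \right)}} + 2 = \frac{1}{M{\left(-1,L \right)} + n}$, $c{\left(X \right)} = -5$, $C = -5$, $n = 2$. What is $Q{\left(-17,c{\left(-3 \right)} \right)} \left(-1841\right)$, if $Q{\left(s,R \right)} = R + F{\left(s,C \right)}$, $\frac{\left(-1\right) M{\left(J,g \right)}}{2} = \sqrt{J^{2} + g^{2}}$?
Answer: $\frac{63928725}{4631} - \frac{18410 \sqrt{290}}{4631} \approx 13737.0$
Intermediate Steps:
$M{\left(J,g \right)} = - 2 \sqrt{J^{2} + g^{2}}$
$F{\left(L,h \right)} = \frac{5}{-2 + \frac{1}{2 - 2 \sqrt{1 + L^{2}}}}$ ($F{\left(L,h \right)} = \frac{5}{-2 + \frac{1}{- 2 \sqrt{\left(-1\right)^{2} + L^{2}} + 2}} = \frac{5}{-2 + \frac{1}{- 2 \sqrt{1 + L^{2}} + 2}} = \frac{5}{-2 + \frac{1}{2 - 2 \sqrt{1 + L^{2}}}}$)
$Q{\left(s,R \right)} = R + \frac{10 \left(-1 + \sqrt{1 + s^{2}}\right)}{3 - 4 \sqrt{1 + s^{2}}}$
$Q{\left(-17,c{\left(-3 \right)} \right)} \left(-1841\right) = \frac{10 - 10 \sqrt{1 + \left(-17\right)^{2}} - 5 \left(-3 + 4 \sqrt{1 + \left(-17\right)^{2}}\right)}{-3 + 4 \sqrt{1 + \left(-17\right)^{2}}} \left(-1841\right) = \frac{10 - 10 \sqrt{1 + 289} - 5 \left(-3 + 4 \sqrt{1 + 289}\right)}{-3 + 4 \sqrt{1 + 289}} \left(-1841\right) = \frac{10 - 10 \sqrt{290} - 5 \left(-3 + 4 \sqrt{290}\right)}{-3 + 4 \sqrt{290}} \left(-1841\right) = \frac{10 - 10 \sqrt{290} + \left(15 - 20 \sqrt{290}\right)}{-3 + 4 \sqrt{290}} \left(-1841\right) = \frac{25 - 30 \sqrt{290}}{-3 + 4 \sqrt{290}} \left(-1841\right) = - \frac{1841 \left(25 - 30 \sqrt{290}\right)}{-3 + 4 \sqrt{290}}$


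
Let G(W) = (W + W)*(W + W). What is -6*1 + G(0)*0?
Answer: -6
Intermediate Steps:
G(W) = 4*W**2 (G(W) = (2*W)*(2*W) = 4*W**2)
-6*1 + G(0)*0 = -6*1 + (4*0**2)*0 = -6 + (4*0)*0 = -6 + 0*0 = -6 + 0 = -6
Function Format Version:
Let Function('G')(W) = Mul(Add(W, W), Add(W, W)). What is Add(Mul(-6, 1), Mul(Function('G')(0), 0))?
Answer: -6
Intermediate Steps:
Function('G')(W) = Mul(4, Pow(W, 2)) (Function('G')(W) = Mul(Mul(2, W), Mul(2, W)) = Mul(4, Pow(W, 2)))
Add(Mul(-6, 1), Mul(Function('G')(0), 0)) = Add(Mul(-6, 1), Mul(Mul(4, Pow(0, 2)), 0)) = Add(-6, Mul(Mul(4, 0), 0)) = Add(-6, Mul(0, 0)) = Add(-6, 0) = -6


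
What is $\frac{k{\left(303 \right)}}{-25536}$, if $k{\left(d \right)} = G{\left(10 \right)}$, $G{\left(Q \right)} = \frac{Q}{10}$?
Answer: $- \frac{1}{25536} \approx -3.916 \cdot 10^{-5}$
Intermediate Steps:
$G{\left(Q \right)} = \frac{Q}{10}$ ($G{\left(Q \right)} = Q \frac{1}{10} = \frac{Q}{10}$)
$k{\left(d \right)} = 1$ ($k{\left(d \right)} = \frac{1}{10} \cdot 10 = 1$)
$\frac{k{\left(303 \right)}}{-25536} = 1 \frac{1}{-25536} = 1 \left(- \frac{1}{25536}\right) = - \frac{1}{25536}$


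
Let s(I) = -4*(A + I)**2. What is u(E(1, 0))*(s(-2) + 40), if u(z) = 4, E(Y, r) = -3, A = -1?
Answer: 16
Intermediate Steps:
s(I) = -4*(-1 + I)**2
u(E(1, 0))*(s(-2) + 40) = 4*(-4*(-1 - 2)**2 + 40) = 4*(-4*(-3)**2 + 40) = 4*(-4*9 + 40) = 4*(-36 + 40) = 4*4 = 16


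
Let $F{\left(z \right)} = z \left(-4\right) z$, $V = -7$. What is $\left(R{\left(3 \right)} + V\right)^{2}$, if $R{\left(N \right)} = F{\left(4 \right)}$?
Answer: $5041$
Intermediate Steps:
$F{\left(z \right)} = - 4 z^{2}$ ($F{\left(z \right)} = - 4 z z = - 4 z^{2}$)
$R{\left(N \right)} = -64$ ($R{\left(N \right)} = - 4 \cdot 4^{2} = \left(-4\right) 16 = -64$)
$\left(R{\left(3 \right)} + V\right)^{2} = \left(-64 - 7\right)^{2} = \left(-71\right)^{2} = 5041$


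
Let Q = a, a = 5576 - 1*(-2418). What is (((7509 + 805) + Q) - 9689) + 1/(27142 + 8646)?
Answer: 236880773/35788 ≈ 6619.0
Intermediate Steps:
a = 7994 (a = 5576 + 2418 = 7994)
Q = 7994
(((7509 + 805) + Q) - 9689) + 1/(27142 + 8646) = (((7509 + 805) + 7994) - 9689) + 1/(27142 + 8646) = ((8314 + 7994) - 9689) + 1/35788 = (16308 - 9689) + 1/35788 = 6619 + 1/35788 = 236880773/35788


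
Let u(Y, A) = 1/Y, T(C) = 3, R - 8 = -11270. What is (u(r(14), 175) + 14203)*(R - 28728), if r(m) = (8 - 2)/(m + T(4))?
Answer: -568091275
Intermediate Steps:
R = -11262 (R = 8 - 11270 = -11262)
r(m) = 6/(3 + m) (r(m) = (8 - 2)/(m + 3) = 6/(3 + m))
(u(r(14), 175) + 14203)*(R - 28728) = (1/(6/(3 + 14)) + 14203)*(-11262 - 28728) = (1/(6/17) + 14203)*(-39990) = (17/6 + 14203)*(-39990) = (85235/6)*(-39990) = -568091275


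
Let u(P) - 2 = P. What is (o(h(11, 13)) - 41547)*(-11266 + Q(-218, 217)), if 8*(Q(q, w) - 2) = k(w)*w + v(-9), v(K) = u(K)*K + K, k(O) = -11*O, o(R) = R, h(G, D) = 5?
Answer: 12629536527/4 ≈ 3.1574e+9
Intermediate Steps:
u(P) = 2 + P
v(K) = K + K*(2 + K) (v(K) = (2 + K)*K + K = K*(2 + K) + K = K + K*(2 + K))
Q(q, w) = 35/4 - 11*w²/8 (Q(q, w) = 2 + ((-11*w)*w - 9*(3 - 9))/8 = 2 + (-11*w² - 9*(-6))/8 = 2 + (-11*w² + 54)/8 = 2 + (54 - 11*w²)/8 = 2 + (27/4 - 11*w²/8) = 35/4 - 11*w²/8)
(o(h(11, 13)) - 41547)*(-11266 + Q(-218, 217)) = (5 - 41547)*(-11266 + (35/4 - 11/8*217²)) = -41542*(-11266 + (35/4 - 11/8*47089)) = -41542*(-11266 + (35/4 - 517979/8)) = -41542*(-11266 - 517909/8) = -41542*(-608037/8) = 12629536527/4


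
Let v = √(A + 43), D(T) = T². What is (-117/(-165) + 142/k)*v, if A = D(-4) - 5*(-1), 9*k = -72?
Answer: -7498/55 ≈ -136.33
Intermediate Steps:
k = -8 (k = (⅑)*(-72) = -8)
A = 21 (A = (-4)² - 5*(-1) = 16 + 5 = 21)
v = 8 (v = √(21 + 43) = √64 = 8)
(-117/(-165) + 142/k)*v = (-117/(-165) + 142/(-8))*8 = (-117*(-1/165) + 142*(-⅛))*8 = (39/55 - 71/4)*8 = -3749/220*8 = -7498/55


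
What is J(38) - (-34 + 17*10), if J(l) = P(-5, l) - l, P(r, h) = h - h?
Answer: -174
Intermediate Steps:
P(r, h) = 0
J(l) = -l (J(l) = 0 - l = -l)
J(38) - (-34 + 17*10) = -1*38 - (-34 + 17*10) = -38 - (-34 + 170) = -38 - 1*136 = -38 - 136 = -174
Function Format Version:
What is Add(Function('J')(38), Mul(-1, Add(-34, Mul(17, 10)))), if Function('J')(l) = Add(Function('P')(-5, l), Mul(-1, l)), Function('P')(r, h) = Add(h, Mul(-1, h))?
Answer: -174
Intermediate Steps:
Function('P')(r, h) = 0
Function('J')(l) = Mul(-1, l) (Function('J')(l) = Add(0, Mul(-1, l)) = Mul(-1, l))
Add(Function('J')(38), Mul(-1, Add(-34, Mul(17, 10)))) = Add(Mul(-1, 38), Mul(-1, Add(-34, Mul(17, 10)))) = Add(-38, Mul(-1, Add(-34, 170))) = Add(-38, Mul(-1, 136)) = Add(-38, -136) = -174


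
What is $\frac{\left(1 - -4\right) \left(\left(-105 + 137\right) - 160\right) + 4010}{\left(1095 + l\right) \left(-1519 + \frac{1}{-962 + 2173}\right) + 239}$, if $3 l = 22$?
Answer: $- \frac{12243210}{6082384669} \approx -0.0020129$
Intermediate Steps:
$l = \frac{22}{3}$ ($l = \frac{1}{3} \cdot 22 = \frac{22}{3} \approx 7.3333$)
$\frac{\left(1 - -4\right) \left(\left(-105 + 137\right) - 160\right) + 4010}{\left(1095 + l\right) \left(-1519 + \frac{1}{-962 + 2173}\right) + 239} = \frac{\left(1 - -4\right) \left(\left(-105 + 137\right) - 160\right) + 4010}{\left(1095 + \frac{22}{3}\right) \left(-1519 + \frac{1}{-962 + 2173}\right) + 239} = \frac{\left(1 + 4\right) \left(32 - 160\right) + 4010}{\frac{3307 \left(-1519 + \frac{1}{1211}\right)}{3} + 239} = \frac{5 \left(-128\right) + 4010}{\frac{3307 \left(-1519 + \frac{1}{1211}\right)}{3} + 239} = \frac{-640 + 4010}{\frac{3307}{3} \left(- \frac{1839508}{1211}\right) + 239} = \frac{3370}{- \frac{6083252956}{3633} + 239} = \frac{3370}{- \frac{6082384669}{3633}} = 3370 \left(- \frac{3633}{6082384669}\right) = - \frac{12243210}{6082384669}$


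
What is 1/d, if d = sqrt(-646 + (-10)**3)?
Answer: -I*sqrt(1646)/1646 ≈ -0.024648*I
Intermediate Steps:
d = I*sqrt(1646) (d = sqrt(-646 - 1000) = sqrt(-1646) = I*sqrt(1646) ≈ 40.571*I)
1/d = 1/(I*sqrt(1646)) = -I*sqrt(1646)/1646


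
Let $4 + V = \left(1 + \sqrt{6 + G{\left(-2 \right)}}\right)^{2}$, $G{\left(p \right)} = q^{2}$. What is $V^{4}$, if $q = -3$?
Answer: $76176 + 19584 \sqrt{15} \approx 1.5202 \cdot 10^{5}$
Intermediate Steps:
$G{\left(p \right)} = 9$ ($G{\left(p \right)} = \left(-3\right)^{2} = 9$)
$V = -4 + \left(1 + \sqrt{15}\right)^{2}$ ($V = -4 + \left(1 + \sqrt{6 + 9}\right)^{2} = -4 + \left(1 + \sqrt{15}\right)^{2} \approx 19.746$)
$V^{4} = \left(12 + 2 \sqrt{15}\right)^{4}$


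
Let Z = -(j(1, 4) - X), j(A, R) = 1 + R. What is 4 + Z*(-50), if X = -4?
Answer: 454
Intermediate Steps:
Z = -9 (Z = -((1 + 4) - 1*(-4)) = -(5 + 4) = -1*9 = -9)
4 + Z*(-50) = 4 - 9*(-50) = 4 + 450 = 454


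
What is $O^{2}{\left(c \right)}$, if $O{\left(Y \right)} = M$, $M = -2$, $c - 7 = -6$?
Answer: $4$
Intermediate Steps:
$c = 1$ ($c = 7 - 6 = 1$)
$O{\left(Y \right)} = -2$
$O^{2}{\left(c \right)} = \left(-2\right)^{2} = 4$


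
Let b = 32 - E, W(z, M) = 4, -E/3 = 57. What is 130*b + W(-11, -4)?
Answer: 26394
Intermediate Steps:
E = -171 (E = -3*57 = -171)
b = 203 (b = 32 - 1*(-171) = 32 + 171 = 203)
130*b + W(-11, -4) = 130*203 + 4 = 26390 + 4 = 26394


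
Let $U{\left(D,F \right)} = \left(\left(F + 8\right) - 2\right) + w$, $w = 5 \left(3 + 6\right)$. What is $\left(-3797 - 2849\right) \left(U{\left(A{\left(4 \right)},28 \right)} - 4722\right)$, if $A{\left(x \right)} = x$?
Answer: $30857378$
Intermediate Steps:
$w = 45$ ($w = 5 \cdot 9 = 45$)
$U{\left(D,F \right)} = 51 + F$ ($U{\left(D,F \right)} = \left(\left(F + 8\right) - 2\right) + 45 = \left(\left(8 + F\right) - 2\right) + 45 = \left(6 + F\right) + 45 = 51 + F$)
$\left(-3797 - 2849\right) \left(U{\left(A{\left(4 \right)},28 \right)} - 4722\right) = \left(-3797 - 2849\right) \left(\left(51 + 28\right) - 4722\right) = - 6646 \left(79 - 4722\right) = \left(-6646\right) \left(-4643\right) = 30857378$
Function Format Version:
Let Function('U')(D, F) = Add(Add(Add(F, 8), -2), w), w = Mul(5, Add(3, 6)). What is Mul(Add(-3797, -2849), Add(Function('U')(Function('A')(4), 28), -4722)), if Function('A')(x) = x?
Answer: 30857378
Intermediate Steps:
w = 45 (w = Mul(5, 9) = 45)
Function('U')(D, F) = Add(51, F) (Function('U')(D, F) = Add(Add(Add(F, 8), -2), 45) = Add(Add(Add(8, F), -2), 45) = Add(Add(6, F), 45) = Add(51, F))
Mul(Add(-3797, -2849), Add(Function('U')(Function('A')(4), 28), -4722)) = Mul(Add(-3797, -2849), Add(Add(51, 28), -4722)) = Mul(-6646, Add(79, -4722)) = Mul(-6646, -4643) = 30857378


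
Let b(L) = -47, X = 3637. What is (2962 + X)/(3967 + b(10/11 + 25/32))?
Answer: 6599/3920 ≈ 1.6834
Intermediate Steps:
(2962 + X)/(3967 + b(10/11 + 25/32)) = (2962 + 3637)/(3967 - 47) = 6599/3920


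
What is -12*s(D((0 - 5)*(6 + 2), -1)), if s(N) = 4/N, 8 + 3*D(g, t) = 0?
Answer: 18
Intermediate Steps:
D(g, t) = -8/3 (D(g, t) = -8/3 + (⅓)*0 = -8/3 + 0 = -8/3)
-12*s(D((0 - 5)*(6 + 2), -1)) = -48/(-8/3) = -48*(-3)/8 = -12*(-3/2) = 18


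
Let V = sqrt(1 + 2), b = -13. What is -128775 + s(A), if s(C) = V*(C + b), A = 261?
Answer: -128775 + 248*sqrt(3) ≈ -1.2835e+5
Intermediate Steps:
V = sqrt(3) ≈ 1.7320
s(C) = sqrt(3)*(-13 + C) (s(C) = sqrt(3)*(C - 13) = sqrt(3)*(-13 + C))
-128775 + s(A) = -128775 + sqrt(3)*(-13 + 261) = -128775 + sqrt(3)*248 = -128775 + 248*sqrt(3)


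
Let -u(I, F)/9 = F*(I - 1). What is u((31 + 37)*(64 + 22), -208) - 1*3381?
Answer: 10942203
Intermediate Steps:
u(I, F) = -9*F*(-1 + I) (u(I, F) = -9*F*(I - 1) = -9*F*(-1 + I))
u((31 + 37)*(64 + 22), -208) - 1*3381 = 9*(-208)*(1 - (31 + 37)*(64 + 22)) - 1*3381 = 9*(-208)*(1 - 68*86) - 3381 = 9*(-208)*(1 - 1*5848) - 3381 = 9*(-208)*(1 - 5848) - 3381 = 9*(-208)*(-5847) - 3381 = 10945584 - 3381 = 10942203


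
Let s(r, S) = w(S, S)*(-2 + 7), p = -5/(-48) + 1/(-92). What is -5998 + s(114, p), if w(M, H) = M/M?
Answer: -5993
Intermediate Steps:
w(M, H) = 1
p = 103/1104 (p = -5*(-1/48) + 1*(-1/92) = 5/48 - 1/92 = 103/1104 ≈ 0.093297)
s(r, S) = 5 (s(r, S) = 1*(-2 + 7) = 1*5 = 5)
-5998 + s(114, p) = -5998 + 5 = -5993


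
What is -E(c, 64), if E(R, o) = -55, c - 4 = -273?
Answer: 55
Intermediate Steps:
c = -269 (c = 4 - 273 = -269)
-E(c, 64) = -1*(-55) = 55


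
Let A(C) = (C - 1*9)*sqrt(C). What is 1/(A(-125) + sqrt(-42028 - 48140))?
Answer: I/(2*(-17*sqrt(78) + 335*sqrt(5))) ≈ 0.0008348*I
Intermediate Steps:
A(C) = sqrt(C)*(-9 + C) (A(C) = (C - 9)*sqrt(C) = (-9 + C)*sqrt(C) = sqrt(C)*(-9 + C))
1/(A(-125) + sqrt(-42028 - 48140)) = 1/(sqrt(-125)*(-9 - 125) + sqrt(-42028 - 48140)) = 1/((5*I*sqrt(5))*(-134) + sqrt(-90168)) = 1/(-670*I*sqrt(5) + 34*I*sqrt(78))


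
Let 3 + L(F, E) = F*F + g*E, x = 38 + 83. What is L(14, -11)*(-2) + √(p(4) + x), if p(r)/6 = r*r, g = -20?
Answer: -826 + √217 ≈ -811.27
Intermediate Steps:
p(r) = 6*r² (p(r) = 6*(r*r) = 6*r²)
x = 121
L(F, E) = -3 + F² - 20*E (L(F, E) = -3 + (F*F - 20*E) = -3 + (F² - 20*E) = -3 + F² - 20*E)
L(14, -11)*(-2) + √(p(4) + x) = (-3 + 14² - 20*(-11))*(-2) + √(6*4² + 121) = (-3 + 196 + 220)*(-2) + √(6*16 + 121) = 413*(-2) + √(96 + 121) = -826 + √217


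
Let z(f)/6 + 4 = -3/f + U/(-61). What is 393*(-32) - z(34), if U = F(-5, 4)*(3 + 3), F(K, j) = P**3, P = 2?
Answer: -13010979/1037 ≈ -12547.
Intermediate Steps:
F(K, j) = 8 (F(K, j) = 2**3 = 8)
U = 48 (U = 8*(3 + 3) = 8*6 = 48)
z(f) = -1752/61 - 18/f (z(f) = -24 + 6*(-3/f + 48/(-61)) = -24 + 6*(-3/f + 48*(-1/61)) = -24 + 6*(-3/f - 48/61) = -24 + 6*(-48/61 - 3/f) = -24 + (-288/61 - 18/f) = -1752/61 - 18/f)
393*(-32) - z(34) = 393*(-32) - (-1752/61 - 18/34) = -12576 - (-1752/61 - 18*1/34) = -12576 - (-1752/61 - 9/17) = -12576 - 1*(-30333/1037) = -12576 + 30333/1037 = -13010979/1037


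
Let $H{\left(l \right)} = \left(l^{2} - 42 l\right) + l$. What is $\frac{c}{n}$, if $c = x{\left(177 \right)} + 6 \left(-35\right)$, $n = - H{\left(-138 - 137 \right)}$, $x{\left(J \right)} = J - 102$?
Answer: $\frac{27}{17380} \approx 0.0015535$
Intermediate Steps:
$x{\left(J \right)} = -102 + J$ ($x{\left(J \right)} = J - 102 = -102 + J$)
$H{\left(l \right)} = l^{2} - 41 l$
$n = -86900$ ($n = - \left(-138 - 137\right) \left(-41 - 275\right) = - \left(-275\right) \left(-41 - 275\right) = - \left(-275\right) \left(-316\right) = \left(-1\right) 86900 = -86900$)
$c = -135$ ($c = \left(-102 + 177\right) + 6 \left(-35\right) = 75 - 210 = -135$)
$\frac{c}{n} = - \frac{135}{-86900} = \left(-135\right) \left(- \frac{1}{86900}\right) = \frac{27}{17380}$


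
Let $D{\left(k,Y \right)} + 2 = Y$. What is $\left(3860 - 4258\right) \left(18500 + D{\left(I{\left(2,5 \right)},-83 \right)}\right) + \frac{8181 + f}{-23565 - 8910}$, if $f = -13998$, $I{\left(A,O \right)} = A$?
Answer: $- \frac{79338263311}{10825} \approx -7.3292 \cdot 10^{6}$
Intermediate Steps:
$D{\left(k,Y \right)} = -2 + Y$
$\left(3860 - 4258\right) \left(18500 + D{\left(I{\left(2,5 \right)},-83 \right)}\right) + \frac{8181 + f}{-23565 - 8910} = \left(3860 - 4258\right) \left(18500 - 85\right) + \frac{8181 - 13998}{-23565 - 8910} = - 398 \left(18500 - 85\right) - \frac{5817}{-32475} = \left(-398\right) 18415 - - \frac{1939}{10825} = -7329170 + \frac{1939}{10825} = - \frac{79338263311}{10825}$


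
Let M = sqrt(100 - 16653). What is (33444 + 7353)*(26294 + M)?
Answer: 1072716318 + 40797*I*sqrt(16553) ≈ 1.0727e+9 + 5.2489e+6*I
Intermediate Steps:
M = I*sqrt(16553) (M = sqrt(-16553) = I*sqrt(16553) ≈ 128.66*I)
(33444 + 7353)*(26294 + M) = (33444 + 7353)*(26294 + I*sqrt(16553)) = 40797*(26294 + I*sqrt(16553)) = 1072716318 + 40797*I*sqrt(16553)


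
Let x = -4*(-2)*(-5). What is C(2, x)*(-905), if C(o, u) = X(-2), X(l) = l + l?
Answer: 3620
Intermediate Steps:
X(l) = 2*l
x = -40 (x = 8*(-5) = -40)
C(o, u) = -4 (C(o, u) = 2*(-2) = -4)
C(2, x)*(-905) = -4*(-905) = 3620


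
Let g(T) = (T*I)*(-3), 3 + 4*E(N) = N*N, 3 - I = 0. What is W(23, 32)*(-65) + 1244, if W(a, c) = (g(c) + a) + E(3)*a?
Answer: 32453/2 ≈ 16227.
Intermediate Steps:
I = 3 (I = 3 - 1*0 = 3 + 0 = 3)
E(N) = -¾ + N²/4 (E(N) = -¾ + (N*N)/4 = -¾ + N²/4)
g(T) = -9*T (g(T) = (T*3)*(-3) = (3*T)*(-3) = -9*T)
W(a, c) = -9*c + 5*a/2 (W(a, c) = (-9*c + a) + (-¾ + (¼)*3²)*a = (a - 9*c) + (-¾ + (¼)*9)*a = (a - 9*c) + (-¾ + 9/4)*a = (a - 9*c) + 3*a/2 = -9*c + 5*a/2)
W(23, 32)*(-65) + 1244 = (-9*32 + (5/2)*23)*(-65) + 1244 = (-288 + 115/2)*(-65) + 1244 = -461/2*(-65) + 1244 = 29965/2 + 1244 = 32453/2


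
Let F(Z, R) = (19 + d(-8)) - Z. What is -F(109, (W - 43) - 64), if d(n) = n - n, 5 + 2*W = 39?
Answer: 90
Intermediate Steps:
W = 17 (W = -5/2 + (½)*39 = -5/2 + 39/2 = 17)
d(n) = 0
F(Z, R) = 19 - Z (F(Z, R) = (19 + 0) - Z = 19 - Z)
-F(109, (W - 43) - 64) = -(19 - 1*109) = -(19 - 109) = -1*(-90) = 90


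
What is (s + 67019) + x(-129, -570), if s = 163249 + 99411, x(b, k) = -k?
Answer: 330249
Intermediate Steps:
s = 262660
(s + 67019) + x(-129, -570) = (262660 + 67019) - 1*(-570) = 329679 + 570 = 330249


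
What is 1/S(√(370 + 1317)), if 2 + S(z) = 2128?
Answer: 1/2126 ≈ 0.00047037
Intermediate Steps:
S(z) = 2126 (S(z) = -2 + 2128 = 2126)
1/S(√(370 + 1317)) = 1/2126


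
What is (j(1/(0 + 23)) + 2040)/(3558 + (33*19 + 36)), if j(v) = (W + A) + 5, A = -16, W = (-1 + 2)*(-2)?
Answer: 2027/4221 ≈ 0.48022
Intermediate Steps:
W = -2 (W = 1*(-2) = -2)
j(v) = -13 (j(v) = (-2 - 16) + 5 = -18 + 5 = -13)
(j(1/(0 + 23)) + 2040)/(3558 + (33*19 + 36)) = (-13 + 2040)/(3558 + (33*19 + 36)) = 2027/(3558 + (627 + 36)) = 2027/(3558 + 663) = 2027/4221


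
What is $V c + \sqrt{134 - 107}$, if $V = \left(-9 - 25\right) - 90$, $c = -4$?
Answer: $496 + 3 \sqrt{3} \approx 501.2$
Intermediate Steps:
$V = -124$ ($V = -34 - 90 = -124$)
$V c + \sqrt{134 - 107} = \left(-124\right) \left(-4\right) + \sqrt{134 - 107} = 496 + \sqrt{27} = 496 + 3 \sqrt{3}$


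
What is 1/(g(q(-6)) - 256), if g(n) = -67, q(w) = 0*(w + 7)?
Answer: -1/323 ≈ -0.0030960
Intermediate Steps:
q(w) = 0 (q(w) = 0*(7 + w) = 0)
1/(g(q(-6)) - 256) = 1/(-67 - 256) = 1/(-323) = -1/323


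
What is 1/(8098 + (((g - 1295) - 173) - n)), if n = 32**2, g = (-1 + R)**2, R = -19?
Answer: 1/6006 ≈ 0.00016650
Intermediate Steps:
g = 400 (g = (-1 - 19)**2 = (-20)**2 = 400)
n = 1024
1/(8098 + (((g - 1295) - 173) - n)) = 1/(8098 + (((400 - 1295) - 173) - 1*1024)) = 1/(8098 + ((-895 - 173) - 1024)) = 1/(8098 + (-1068 - 1024)) = 1/(8098 - 2092) = 1/6006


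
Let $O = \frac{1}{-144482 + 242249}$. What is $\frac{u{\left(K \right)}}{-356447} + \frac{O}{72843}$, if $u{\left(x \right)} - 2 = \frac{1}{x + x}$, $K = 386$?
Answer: $- \frac{11002661065561}{1959712563552729804} \approx -5.6144 \cdot 10^{-6}$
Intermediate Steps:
$u{\left(x \right)} = 2 + \frac{1}{2 x}$ ($u{\left(x \right)} = 2 + \frac{1}{x + x} = 2 + \frac{1}{2 x}$)
$O = \frac{1}{97767} \approx 1.0228 \cdot 10^{-5}$
$\frac{u{\left(K \right)}}{-356447} + \frac{O}{72843} = \frac{2 + \frac{1}{2 \cdot 386}}{-356447} + \frac{1}{97767 \cdot 72843} = \left(2 + \frac{1}{2} \cdot \frac{1}{386}\right) \left(- \frac{1}{356447}\right) + \frac{1}{97767} \cdot \frac{1}{72843} = \left(2 + \frac{1}{772}\right) \left(- \frac{1}{356447}\right) + \frac{1}{7121641581} = \frac{1545}{772} \left(- \frac{1}{356447}\right) + \frac{1}{7121641581} = - \frac{1545}{275177084} + \frac{1}{7121641581} = - \frac{11002661065561}{1959712563552729804}$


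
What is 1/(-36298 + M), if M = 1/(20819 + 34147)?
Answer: -54966/1995155867 ≈ -2.7550e-5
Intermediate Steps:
M = 1/54966 ≈ 1.8193e-5
1/(-36298 + M) = 1/(-36298 + 1/54966) = 1/(-1995155867/54966) = -54966/1995155867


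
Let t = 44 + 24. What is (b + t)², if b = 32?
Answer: 10000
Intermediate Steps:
t = 68
(b + t)² = (32 + 68)² = 100² = 10000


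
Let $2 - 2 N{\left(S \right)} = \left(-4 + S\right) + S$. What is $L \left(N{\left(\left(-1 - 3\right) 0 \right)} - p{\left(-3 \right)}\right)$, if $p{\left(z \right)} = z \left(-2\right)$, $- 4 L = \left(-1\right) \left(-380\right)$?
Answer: $285$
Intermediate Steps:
$L = -95$ ($L = - \frac{\left(-1\right) \left(-380\right)}{4} = \left(- \frac{1}{4}\right) 380 = -95$)
$p{\left(z \right)} = - 2 z$
$N{\left(S \right)} = 3 - S$ ($N{\left(S \right)} = 1 - \frac{\left(-4 + S\right) + S}{2} = 1 - \frac{-4 + 2 S}{2} = 1 - \left(-2 + S\right) = 3 - S$)
$L \left(N{\left(\left(-1 - 3\right) 0 \right)} - p{\left(-3 \right)}\right) = - 95 \left(\left(3 - \left(-1 - 3\right) 0\right) - \left(-2\right) \left(-3\right)\right) = - 95 \left(\left(3 - \left(-4\right) 0\right) - 6\right) = - 95 \left(\left(3 - 0\right) - 6\right) = - 95 \left(\left(3 + 0\right) - 6\right) = - 95 \left(3 - 6\right) = \left(-95\right) \left(-3\right) = 285$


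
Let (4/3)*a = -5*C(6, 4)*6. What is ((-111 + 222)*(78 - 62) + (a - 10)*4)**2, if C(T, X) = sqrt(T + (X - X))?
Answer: 3062296 - 312480*sqrt(6) ≈ 2.2969e+6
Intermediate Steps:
C(T, X) = sqrt(T) (C(T, X) = sqrt(T + 0) = sqrt(T))
a = -45*sqrt(6)/2 (a = 3*(-5*sqrt(6)*6)/4 = 3*(-30*sqrt(6))/4 = -45*sqrt(6)/2 ≈ -55.114)
((-111 + 222)*(78 - 62) + (a - 10)*4)**2 = ((-111 + 222)*(78 - 62) + (-45*sqrt(6)/2 - 10)*4)**2 = (111*16 + (-10 - 45*sqrt(6)/2)*4)**2 = (1776 + (-40 - 90*sqrt(6)))**2 = (1736 - 90*sqrt(6))**2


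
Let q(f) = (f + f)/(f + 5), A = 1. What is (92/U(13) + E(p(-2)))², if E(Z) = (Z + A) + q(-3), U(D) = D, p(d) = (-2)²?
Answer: 13924/169 ≈ 82.391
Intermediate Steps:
p(d) = 4
q(f) = 2*f/(5 + f) (q(f) = (2*f)/(5 + f) = 2*f/(5 + f))
E(Z) = -2 + Z (E(Z) = (Z + 1) + 2*(-3)/(5 - 3) = (1 + Z) + 2*(-3)/2 = (1 + Z) + 2*(-3)*(½) = (1 + Z) - 3 = -2 + Z)
(92/U(13) + E(p(-2)))² = (92/13 + (-2 + 4))² = (92*(1/13) + 2)² = (92/13 + 2)² = (118/13)² = 13924/169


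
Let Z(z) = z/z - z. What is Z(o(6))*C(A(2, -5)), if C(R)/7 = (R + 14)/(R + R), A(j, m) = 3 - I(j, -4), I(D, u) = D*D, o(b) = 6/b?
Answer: 0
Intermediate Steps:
I(D, u) = D²
A(j, m) = 3 - j²
C(R) = 7*(14 + R)/(2*R) (C(R) = 7*((R + 14)/(R + R)) = 7*((14 + R)/((2*R))) = 7*((14 + R)*(1/(2*R))) = 7*((14 + R)/(2*R)) = 7*(14 + R)/(2*R))
Z(z) = 1 - z
Z(o(6))*C(A(2, -5)) = (1 - 6/6)*(7/2 + 49/(3 - 1*2²)) = (1 - 6/6)*(7/2 + 49/(3 - 1*4)) = (1 - 1*1)*(7/2 + 49/(3 - 4)) = (1 - 1)*(7/2 + 49/(-1)) = 0*(7/2 + 49*(-1)) = 0*(7/2 - 49) = 0*(-91/2) = 0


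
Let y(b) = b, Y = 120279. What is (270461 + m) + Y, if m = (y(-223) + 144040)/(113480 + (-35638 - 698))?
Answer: 30143390377/77144 ≈ 3.9074e+5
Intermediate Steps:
m = 143817/77144 (m = (-223 + 144040)/(113480 + (-35638 - 698)) = 143817/(113480 - 36336) = 143817/77144 ≈ 1.8643)
(270461 + m) + Y = (270461 + 143817/77144) + 120279 = 20864587201/77144 + 120279 = 30143390377/77144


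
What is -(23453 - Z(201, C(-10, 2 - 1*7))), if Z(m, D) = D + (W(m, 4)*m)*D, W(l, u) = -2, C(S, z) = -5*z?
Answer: -33478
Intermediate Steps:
Z(m, D) = D - 2*D*m (Z(m, D) = D + (-2*m)*D = D - 2*D*m)
-(23453 - Z(201, C(-10, 2 - 1*7))) = -(23453 - (-5*(2 - 1*7))*(1 - 2*201)) = -(23453 - (-5*(2 - 7))*(1 - 402)) = -(23453 - (-5*(-5))*(-401)) = -(23453 - 25*(-401)) = -(23453 - 1*(-10025)) = -(23453 + 10025) = -1*33478 = -33478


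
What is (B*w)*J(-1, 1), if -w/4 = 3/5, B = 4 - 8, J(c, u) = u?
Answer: 48/5 ≈ 9.6000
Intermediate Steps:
B = -4
w = -12/5 ≈ -2.4000
(B*w)*J(-1, 1) = -4*(-12/5)*1 = (48/5)*1 = 48/5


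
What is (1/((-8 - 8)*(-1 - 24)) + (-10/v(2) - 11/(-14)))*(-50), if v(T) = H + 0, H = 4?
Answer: 4793/56 ≈ 85.589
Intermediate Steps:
v(T) = 4 (v(T) = 4 + 0 = 4)
(1/((-8 - 8)*(-1 - 24)) + (-10/v(2) - 11/(-14)))*(-50) = (1/((-8 - 8)*(-1 - 24)) + (-10/4 - 11/(-14)))*(-50) = (1/(-16*(-25)) + (-10*¼ - 11*(-1/14)))*(-50) = (1/400 + (-5/2 + 11/14))*(-50) = (1/400 - 12/7)*(-50) = -4793/2800*(-50) = 4793/56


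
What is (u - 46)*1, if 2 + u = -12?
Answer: -60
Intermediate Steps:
u = -14 (u = -2 - 12 = -14)
(u - 46)*1 = (-14 - 46)*1 = -60*1 = -60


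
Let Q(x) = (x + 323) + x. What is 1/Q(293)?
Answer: 1/909 ≈ 0.0011001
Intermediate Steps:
Q(x) = 323 + 2*x (Q(x) = (323 + x) + x = 323 + 2*x)
1/Q(293) = 1/(323 + 2*293) = 1/(323 + 586) = 1/909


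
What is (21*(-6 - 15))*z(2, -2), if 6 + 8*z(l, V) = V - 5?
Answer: 5733/8 ≈ 716.63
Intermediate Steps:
z(l, V) = -11/8 + V/8 (z(l, V) = -3/4 + (V - 5)/8 = -3/4 + (-5 + V)/8 = -3/4 + (-5/8 + V/8) = -11/8 + V/8)
(21*(-6 - 15))*z(2, -2) = (21*(-6 - 15))*(-11/8 + (1/8)*(-2)) = (21*(-21))*(-11/8 - 1/4) = -441*(-13/8) = 5733/8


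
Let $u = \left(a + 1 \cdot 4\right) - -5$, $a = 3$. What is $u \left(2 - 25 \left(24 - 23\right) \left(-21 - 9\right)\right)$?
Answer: $9024$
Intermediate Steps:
$u = 12$ ($u = \left(3 + 1 \cdot 4\right) - -5 = \left(3 + 4\right) + 5 = 7 + 5 = 12$)
$u \left(2 - 25 \left(24 - 23\right) \left(-21 - 9\right)\right) = 12 \left(2 - 25 \left(24 - 23\right) \left(-21 - 9\right)\right) = 12 \left(2 - 25 \cdot 1 \left(-30\right)\right) = 12 \left(2 - -750\right) = 12 \left(2 + 750\right) = 12 \cdot 752 = 9024$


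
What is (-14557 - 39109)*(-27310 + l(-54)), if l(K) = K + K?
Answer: 1471414388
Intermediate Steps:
l(K) = 2*K
(-14557 - 39109)*(-27310 + l(-54)) = (-14557 - 39109)*(-27310 + 2*(-54)) = -53666*(-27310 - 108) = -53666*(-27418) = 1471414388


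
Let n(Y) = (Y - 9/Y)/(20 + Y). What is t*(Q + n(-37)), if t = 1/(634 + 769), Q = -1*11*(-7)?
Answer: 2929/51911 ≈ 0.056423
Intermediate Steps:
n(Y) = (Y - 9/Y)/(20 + Y)
Q = 77 (Q = -11*(-7) = 77)
t = 1/1403 ≈ 0.00071276
t*(Q + n(-37)) = (77 + (-9 + (-37)**2)/((-37)*(20 - 37)))/1403 = (77 - 1/37*(-9 + 1369)/(-17))/1403 = (77 - 1/37*(-1/17)*1360)/1403 = (77 + 80/37)/1403 = (1/1403)*(2929/37) = 2929/51911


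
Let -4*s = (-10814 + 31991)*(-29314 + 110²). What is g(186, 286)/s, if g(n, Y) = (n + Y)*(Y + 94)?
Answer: 18880/9593181 ≈ 0.0019681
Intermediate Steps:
g(n, Y) = (94 + Y)*(Y + n) (g(n, Y) = (Y + n)*(94 + Y) = (94 + Y)*(Y + n))
s = 182270439/2 (s = -(-10814 + 31991)*(-29314 + 110²)/4 = -21177*(-29314 + 12100)/4 = -21177*(-17214)/4 = -¼*(-364540878) = 182270439/2 ≈ 9.1135e+7)
g(186, 286)/s = (286² + 94*286 + 94*186 + 286*186)/(182270439/2) = (81796 + 26884 + 17484 + 53196)*(2/182270439) = 179360*(2/182270439) = 18880/9593181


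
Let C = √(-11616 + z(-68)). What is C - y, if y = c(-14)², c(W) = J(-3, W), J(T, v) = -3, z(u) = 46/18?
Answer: -9 + I*√104521/3 ≈ -9.0 + 107.77*I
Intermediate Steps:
z(u) = 23/9 (z(u) = 46*(1/18) = 23/9)
c(W) = -3
C = I*√104521/3 (C = √(-11616 + 23/9) = √(-104521/9) = I*√104521/3 ≈ 107.77*I)
y = 9 (y = (-3)² = 9)
C - y = I*√104521/3 - 1*9 = I*√104521/3 - 9 = -9 + I*√104521/3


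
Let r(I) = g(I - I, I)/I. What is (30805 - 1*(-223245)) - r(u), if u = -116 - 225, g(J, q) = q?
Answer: 254049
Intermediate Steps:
u = -341
r(I) = 1 (r(I) = I/I = 1)
(30805 - 1*(-223245)) - r(u) = (30805 - 1*(-223245)) - 1*1 = (30805 + 223245) - 1 = 254050 - 1 = 254049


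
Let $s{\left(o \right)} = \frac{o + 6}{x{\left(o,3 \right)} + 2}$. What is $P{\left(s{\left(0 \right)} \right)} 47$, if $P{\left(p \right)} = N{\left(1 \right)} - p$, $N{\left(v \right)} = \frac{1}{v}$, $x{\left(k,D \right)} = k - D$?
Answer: $329$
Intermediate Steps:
$s{\left(o \right)} = \frac{6 + o}{-1 + o}$ ($s{\left(o \right)} = \frac{o + 6}{\left(o - 3\right) + 2} = \frac{6 + o}{\left(o - 3\right) + 2} = \frac{6 + o}{\left(-3 + o\right) + 2} = \frac{6 + o}{-1 + o}$)
$P{\left(p \right)} = 1 - p$ ($P{\left(p \right)} = 1^{-1} - p = 1 - p$)
$P{\left(s{\left(0 \right)} \right)} 47 = \left(1 - \frac{6 + 0}{-1 + 0}\right) 47 = \left(1 - \frac{1}{-1} \cdot 6\right) 47 = \left(1 - \left(-1\right) 6\right) 47 = \left(1 - -6\right) 47 = \left(1 + 6\right) 47 = 7 \cdot 47 = 329$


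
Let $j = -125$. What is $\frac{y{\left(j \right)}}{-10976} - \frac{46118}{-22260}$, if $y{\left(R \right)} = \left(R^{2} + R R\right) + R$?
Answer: $- \frac{6666119}{8725920} \approx -0.76394$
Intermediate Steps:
$y{\left(R \right)} = R + 2 R^{2}$ ($y{\left(R \right)} = \left(R^{2} + R^{2}\right) + R = 2 R^{2} + R = R + 2 R^{2}$)
$\frac{y{\left(j \right)}}{-10976} - \frac{46118}{-22260} = \frac{\left(-125\right) \left(1 + 2 \left(-125\right)\right)}{-10976} - \frac{46118}{-22260} = - 125 \left(1 - 250\right) \left(- \frac{1}{10976}\right) - - \frac{23059}{11130} = \left(-125\right) \left(-249\right) \left(- \frac{1}{10976}\right) + \frac{23059}{11130} = 31125 \left(- \frac{1}{10976}\right) + \frac{23059}{11130} = - \frac{31125}{10976} + \frac{23059}{11130} = - \frac{6666119}{8725920}$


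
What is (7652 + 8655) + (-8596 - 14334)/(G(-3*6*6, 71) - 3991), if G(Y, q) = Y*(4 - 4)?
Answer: 65104167/3991 ≈ 16313.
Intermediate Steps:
G(Y, q) = 0 (G(Y, q) = Y*0 = 0)
(7652 + 8655) + (-8596 - 14334)/(G(-3*6*6, 71) - 3991) = (7652 + 8655) + (-8596 - 14334)/(0 - 3991) = 16307 - 22930/(-3991) = 16307 - 22930*(-1/3991) = 16307 + 22930/3991 = 65104167/3991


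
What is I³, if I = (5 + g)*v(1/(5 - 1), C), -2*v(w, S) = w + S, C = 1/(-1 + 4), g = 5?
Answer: -42875/1728 ≈ -24.812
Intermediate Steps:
C = ⅓ (C = 1/3 = ⅓ ≈ 0.33333)
v(w, S) = -S/2 - w/2 (v(w, S) = -(w + S)/2 = -(S + w)/2 = -S/2 - w/2)
I = -35/12 (I = (5 + 5)*(-½*⅓ - 1/(2*(5 - 1))) = 10*(-⅙ - ½/4) = 10*(-⅙ - ½*¼) = 10*(-⅙ - ⅛) = 10*(-7/24) = -35/12 ≈ -2.9167)
I³ = (-35/12)³ = -42875/1728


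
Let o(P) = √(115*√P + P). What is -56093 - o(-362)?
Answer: -56093 - √(-362 + 115*I*√362) ≈ -56123.0 - 35.915*I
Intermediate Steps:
o(P) = √(P + 115*√P)
-56093 - o(-362) = -56093 - √(-362 + 115*√(-362)) = -56093 - √(-362 + 115*(I*√362)) = -56093 - √(-362 + 115*I*√362)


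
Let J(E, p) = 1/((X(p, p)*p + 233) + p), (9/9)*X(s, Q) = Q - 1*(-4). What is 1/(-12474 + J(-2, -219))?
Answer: -47099/587512925 ≈ -8.0167e-5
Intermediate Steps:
X(s, Q) = 4 + Q (X(s, Q) = Q - 1*(-4) = Q + 4 = 4 + Q)
J(E, p) = 1/(233 + p + p*(4 + p)) (J(E, p) = 1/(((4 + p)*p + 233) + p) = 1/((p*(4 + p) + 233) + p) = 1/((233 + p*(4 + p)) + p) = 1/(233 + p + p*(4 + p)))
1/(-12474 + J(-2, -219)) = 1/(-12474 + 1/(233 - 219 - 219*(4 - 219))) = 1/(-12474 + 1/(233 - 219 - 219*(-215))) = 1/(-12474 + 1/(233 - 219 + 47085)) = 1/(-12474 + 1/47099) = 1/(-587512925/47099) = -47099/587512925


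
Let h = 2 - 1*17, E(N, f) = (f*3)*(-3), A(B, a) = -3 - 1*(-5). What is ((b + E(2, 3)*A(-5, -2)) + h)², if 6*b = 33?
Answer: 16129/4 ≈ 4032.3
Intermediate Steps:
b = 11/2 (b = (⅙)*33 = 11/2 ≈ 5.5000)
A(B, a) = 2 (A(B, a) = -3 + 5 = 2)
E(N, f) = -9*f (E(N, f) = (3*f)*(-3) = -9*f)
h = -15 (h = 2 - 17 = -15)
((b + E(2, 3)*A(-5, -2)) + h)² = ((11/2 - 9*3*2) - 15)² = ((11/2 - 27*2) - 15)² = ((11/2 - 54) - 15)² = (-97/2 - 15)² = (-127/2)² = 16129/4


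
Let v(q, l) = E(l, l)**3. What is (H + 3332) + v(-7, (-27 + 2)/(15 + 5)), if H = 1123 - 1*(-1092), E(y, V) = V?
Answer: 354883/64 ≈ 5545.0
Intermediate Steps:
H = 2215 (H = 1123 + 1092 = 2215)
v(q, l) = l**3
(H + 3332) + v(-7, (-27 + 2)/(15 + 5)) = (2215 + 3332) + ((-27 + 2)/(15 + 5))**3 = 5547 + (-25/20)**3 = 5547 + (-25*1/20)**3 = 5547 + (-5/4)**3 = 5547 - 125/64 = 354883/64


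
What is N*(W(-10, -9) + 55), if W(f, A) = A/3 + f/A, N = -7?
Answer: -3346/9 ≈ -371.78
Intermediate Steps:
W(f, A) = A/3 + f/A (W(f, A) = A*(1/3) + f/A = A/3 + f/A)
N*(W(-10, -9) + 55) = -7*(((1/3)*(-9) - 10/(-9)) + 55) = -7*((-3 - 10*(-1/9)) + 55) = -7*((-3 + 10/9) + 55) = -7*(-17/9 + 55) = -7*478/9 = -3346/9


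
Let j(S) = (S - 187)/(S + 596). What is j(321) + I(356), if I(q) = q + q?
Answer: 653038/917 ≈ 712.15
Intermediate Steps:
j(S) = (-187 + S)/(596 + S)
I(q) = 2*q
j(321) + I(356) = (-187 + 321)/(596 + 321) + 2*356 = 134/917 + 712 = 653038/917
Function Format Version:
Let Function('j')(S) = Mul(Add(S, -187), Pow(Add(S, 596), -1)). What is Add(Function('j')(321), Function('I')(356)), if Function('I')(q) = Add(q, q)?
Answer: Rational(653038, 917) ≈ 712.15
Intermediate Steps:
Function('j')(S) = Mul(Pow(Add(596, S), -1), Add(-187, S)) (Function('j')(S) = Mul(Add(-187, S), Pow(Add(596, S), -1)) = Mul(Pow(Add(596, S), -1), Add(-187, S)))
Function('I')(q) = Mul(2, q)
Add(Function('j')(321), Function('I')(356)) = Add(Mul(Pow(Add(596, 321), -1), Add(-187, 321)), Mul(2, 356)) = Add(Mul(Pow(917, -1), 134), 712) = Add(Mul(Rational(1, 917), 134), 712) = Add(Rational(134, 917), 712) = Rational(653038, 917)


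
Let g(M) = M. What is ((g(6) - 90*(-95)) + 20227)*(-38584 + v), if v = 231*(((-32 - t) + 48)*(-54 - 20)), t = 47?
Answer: 14141951390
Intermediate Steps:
v = 529914 (v = 231*(((-32 - 1*47) + 48)*(-54 - 20)) = 231*(((-32 - 47) + 48)*(-74)) = 231*((-79 + 48)*(-74)) = 231*(-31*(-74)) = 231*2294 = 529914)
((g(6) - 90*(-95)) + 20227)*(-38584 + v) = ((6 - 90*(-95)) + 20227)*(-38584 + 529914) = ((6 + 8550) + 20227)*491330 = (8556 + 20227)*491330 = 28783*491330 = 14141951390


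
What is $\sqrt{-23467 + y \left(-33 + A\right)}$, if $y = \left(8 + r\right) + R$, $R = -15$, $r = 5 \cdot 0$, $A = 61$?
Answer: $i \sqrt{23663} \approx 153.83 i$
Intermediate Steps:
$r = 0$
$y = -7$ ($y = \left(8 + 0\right) - 15 = 8 - 15 = -7$)
$\sqrt{-23467 + y \left(-33 + A\right)} = \sqrt{-23467 - 7 \left(-33 + 61\right)} = \sqrt{-23467 - 196} = \sqrt{-23663} = i \sqrt{23663}$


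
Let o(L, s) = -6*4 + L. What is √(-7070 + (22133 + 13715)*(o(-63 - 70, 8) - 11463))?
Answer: I*√416560830 ≈ 20410.0*I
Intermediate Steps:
o(L, s) = -24 + L
√(-7070 + (22133 + 13715)*(o(-63 - 70, 8) - 11463)) = √(-7070 + (22133 + 13715)*((-24 + (-63 - 70)) - 11463)) = √(-7070 + 35848*((-24 - 133) - 11463)) = √(-7070 + 35848*(-157 - 11463)) = √(-7070 + 35848*(-11620)) = √(-7070 - 416553760) = √(-416560830) = I*√416560830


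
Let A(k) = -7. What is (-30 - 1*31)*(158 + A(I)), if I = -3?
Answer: -9211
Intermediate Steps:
(-30 - 1*31)*(158 + A(I)) = (-30 - 1*31)*(158 - 7) = (-30 - 31)*151 = -61*151 = -9211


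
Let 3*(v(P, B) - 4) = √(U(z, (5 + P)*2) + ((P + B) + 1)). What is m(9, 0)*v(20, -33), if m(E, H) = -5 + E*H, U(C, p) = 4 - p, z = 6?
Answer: -20 - 5*I*√58/3 ≈ -20.0 - 12.693*I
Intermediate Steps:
v(P, B) = 4 + √(-5 + B - P)/3 (v(P, B) = 4 + √((4 - (5 + P)*2) + ((P + B) + 1))/3 = 4 + √((4 - (10 + 2*P)) + ((B + P) + 1))/3 = 4 + √((4 + (-10 - 2*P)) + (1 + B + P))/3 = 4 + √((-6 - 2*P) + (1 + B + P))/3 = 4 + √(-5 + B - P)/3)
m(9, 0)*v(20, -33) = (-5 + 9*0)*(4 + √(-5 - 33 - 1*20)/3) = (-5 + 0)*(4 + √(-5 - 33 - 20)/3) = -5*(4 + √(-58)/3) = -5*(4 + (I*√58)/3) = -5*(4 + I*√58/3) = -20 - 5*I*√58/3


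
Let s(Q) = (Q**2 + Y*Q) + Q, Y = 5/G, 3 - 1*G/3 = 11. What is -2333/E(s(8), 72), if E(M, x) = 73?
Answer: -2333/73 ≈ -31.959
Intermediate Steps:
G = -24 (G = 9 - 3*11 = 9 - 33 = -24)
Y = -5/24 (Y = 5/(-24) = 5*(-1/24) = -5/24 ≈ -0.20833)
s(Q) = Q**2 + 19*Q/24 (s(Q) = (Q**2 - 5*Q/24) + Q = Q**2 + 19*Q/24)
-2333/E(s(8), 72) = -2333/73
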